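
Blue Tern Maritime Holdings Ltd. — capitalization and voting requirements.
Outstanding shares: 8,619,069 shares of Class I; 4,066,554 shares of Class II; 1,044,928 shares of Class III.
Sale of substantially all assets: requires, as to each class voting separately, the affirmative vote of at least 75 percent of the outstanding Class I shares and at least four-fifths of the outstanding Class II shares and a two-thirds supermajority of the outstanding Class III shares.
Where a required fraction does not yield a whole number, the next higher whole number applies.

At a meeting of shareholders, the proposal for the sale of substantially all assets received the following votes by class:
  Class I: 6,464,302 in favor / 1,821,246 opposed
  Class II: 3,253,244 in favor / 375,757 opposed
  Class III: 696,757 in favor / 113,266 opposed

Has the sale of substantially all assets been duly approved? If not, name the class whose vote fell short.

Class I: 3/4 of 8619069 = 6464301.75, rounded up to 6464302; 6,464,302 required, 6,464,302 in favor — approved.
Class II: 4/5 of 4066554 = 3253243.20, rounded up to 3253244; 3,253,244 required, 3,253,244 in favor — approved.
Class III: 2/3 of 1044928 = 696618.67, rounded up to 696619; 696,619 required, 696,757 in favor — approved.

Approved — every class gave the required vote.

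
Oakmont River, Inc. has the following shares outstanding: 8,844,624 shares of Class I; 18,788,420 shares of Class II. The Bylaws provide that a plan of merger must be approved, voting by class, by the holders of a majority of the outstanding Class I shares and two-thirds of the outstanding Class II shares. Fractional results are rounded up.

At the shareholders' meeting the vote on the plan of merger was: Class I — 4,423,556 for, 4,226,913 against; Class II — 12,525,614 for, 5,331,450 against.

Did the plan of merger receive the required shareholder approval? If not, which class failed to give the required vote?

Class I: a majority of 8844624 is 4422313; 4,422,313 required, 4,423,556 in favor — approved.
Class II: 2/3 of 18788420 = 12525613.33, rounded up to 12525614; 12,525,614 required, 12,525,614 in favor — approved.

Approved — every class gave the required vote.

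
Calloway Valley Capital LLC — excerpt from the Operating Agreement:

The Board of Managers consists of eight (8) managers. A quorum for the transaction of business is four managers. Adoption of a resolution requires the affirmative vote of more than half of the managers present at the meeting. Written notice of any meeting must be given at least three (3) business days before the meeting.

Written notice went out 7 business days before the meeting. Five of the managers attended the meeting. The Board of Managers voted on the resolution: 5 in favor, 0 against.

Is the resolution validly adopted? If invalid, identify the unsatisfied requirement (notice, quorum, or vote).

Valid — all requirements satisfied.

Notice: 7 business days given; 3 required (7 ≥ 3). Satisfied.
Quorum: 5 present; quorum is 4. Satisfied.
Vote: the resolution requires a majority of the managers present (5). A majority of 5 is 3, so 3 affirmative votes are needed; 5 voted in favor. Satisfied.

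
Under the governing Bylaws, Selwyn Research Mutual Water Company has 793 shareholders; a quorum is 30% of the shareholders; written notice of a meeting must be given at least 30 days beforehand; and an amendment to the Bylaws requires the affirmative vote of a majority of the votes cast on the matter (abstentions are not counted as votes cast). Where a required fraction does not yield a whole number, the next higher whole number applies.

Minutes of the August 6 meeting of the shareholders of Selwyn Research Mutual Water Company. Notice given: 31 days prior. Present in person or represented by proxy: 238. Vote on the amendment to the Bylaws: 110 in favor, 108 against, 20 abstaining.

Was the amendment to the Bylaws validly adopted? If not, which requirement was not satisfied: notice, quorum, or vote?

Valid — all requirements satisfied.

Notice: 31 days given; 30 required. Satisfied.
Quorum: 30% of 793 = 237.90, rounded up to 238; 238 present. Satisfied.
Vote: requires a majority of the votes cast (238 − 20 abstaining = 218); a majority of 218 is 110, so 110 needed; 110 in favor. Satisfied.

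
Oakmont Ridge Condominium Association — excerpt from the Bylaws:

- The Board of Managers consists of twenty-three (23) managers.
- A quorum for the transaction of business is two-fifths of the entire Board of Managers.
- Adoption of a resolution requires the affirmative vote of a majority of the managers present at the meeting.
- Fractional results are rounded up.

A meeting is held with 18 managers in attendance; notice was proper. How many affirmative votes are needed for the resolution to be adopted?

10

The resolution requires a majority of the managers present (18).
A majority of 18 is 10.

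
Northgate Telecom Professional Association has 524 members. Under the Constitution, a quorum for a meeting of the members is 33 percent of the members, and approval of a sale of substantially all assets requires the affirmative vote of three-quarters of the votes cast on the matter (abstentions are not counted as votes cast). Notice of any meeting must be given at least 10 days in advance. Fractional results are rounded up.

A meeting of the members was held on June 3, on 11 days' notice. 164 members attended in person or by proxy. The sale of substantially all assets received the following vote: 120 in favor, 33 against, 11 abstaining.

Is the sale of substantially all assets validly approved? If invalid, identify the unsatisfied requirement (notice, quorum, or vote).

Invalid — quorum requirement not satisfied.

Notice: 11 days given; 10 required. Satisfied.
Quorum: 33% of 524 = 172.92, rounded up to 173; 164 present. Not satisfied.
Vote: requires three-fourths of the votes cast (164 − 11 abstaining = 153); 3/4 of 153 = 114.75, rounded up to 115, so 115 needed; 120 in favor. Satisfied.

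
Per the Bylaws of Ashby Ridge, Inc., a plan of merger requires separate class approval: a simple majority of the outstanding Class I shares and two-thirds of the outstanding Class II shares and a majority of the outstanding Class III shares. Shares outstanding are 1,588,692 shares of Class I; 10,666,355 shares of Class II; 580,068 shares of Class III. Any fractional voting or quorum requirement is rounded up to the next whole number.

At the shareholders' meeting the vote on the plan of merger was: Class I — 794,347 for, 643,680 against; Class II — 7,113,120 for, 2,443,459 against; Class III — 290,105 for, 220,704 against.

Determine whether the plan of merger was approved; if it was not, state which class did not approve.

Class I: a majority of 1588692 is 794347; 794,347 required, 794,347 in favor — approved.
Class II: 2/3 of 10666355 = 7110903.33, rounded up to 7110904; 7,110,904 required, 7,113,120 in favor — approved.
Class III: a majority of 580068 is 290035; 290,035 required, 290,105 in favor — approved.

Approved — every class gave the required vote.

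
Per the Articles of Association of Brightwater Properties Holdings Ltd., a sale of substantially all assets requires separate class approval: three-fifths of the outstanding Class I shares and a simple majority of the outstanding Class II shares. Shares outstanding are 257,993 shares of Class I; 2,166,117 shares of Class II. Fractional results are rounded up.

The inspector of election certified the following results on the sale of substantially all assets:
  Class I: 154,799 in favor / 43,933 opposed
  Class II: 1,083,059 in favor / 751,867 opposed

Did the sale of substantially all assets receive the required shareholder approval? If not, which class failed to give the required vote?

Class I: 3/5 of 257993 = 154795.80, rounded up to 154796; 154,796 required, 154,799 in favor — approved.
Class II: a majority of 2166117 is 1083059; 1,083,059 required, 1,083,059 in favor — approved.

Approved — every class gave the required vote.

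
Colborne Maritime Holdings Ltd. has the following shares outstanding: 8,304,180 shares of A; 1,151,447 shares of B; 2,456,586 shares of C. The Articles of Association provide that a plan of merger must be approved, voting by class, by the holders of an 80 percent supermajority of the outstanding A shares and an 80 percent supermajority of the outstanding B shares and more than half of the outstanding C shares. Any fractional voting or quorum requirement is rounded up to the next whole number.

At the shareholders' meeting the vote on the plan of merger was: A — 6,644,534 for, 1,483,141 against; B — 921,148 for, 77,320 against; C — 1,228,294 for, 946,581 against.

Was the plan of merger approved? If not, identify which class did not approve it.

A: 4/5 of 8304180 = 6643344; 6,643,344 required, 6,644,534 in favor — approved.
B: 4/5 of 1151447 = 921157.60, rounded up to 921158; 921,158 required, 921,148 in favor — not approved.
C: a majority of 2456586 is 1228294; 1,228,294 required, 1,228,294 in favor — approved.

Not approved — the B shares did not give the required vote.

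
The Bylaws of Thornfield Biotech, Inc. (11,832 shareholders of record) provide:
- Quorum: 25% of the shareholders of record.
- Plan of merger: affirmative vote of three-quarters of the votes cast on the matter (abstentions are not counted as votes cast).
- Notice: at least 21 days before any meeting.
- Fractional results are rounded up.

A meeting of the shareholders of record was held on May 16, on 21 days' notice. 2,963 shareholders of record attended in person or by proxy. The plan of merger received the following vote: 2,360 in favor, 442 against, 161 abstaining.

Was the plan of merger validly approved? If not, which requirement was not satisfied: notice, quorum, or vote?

Notice: 21 days given; 21 required. Satisfied.
Quorum: 25% of 11,832 = 2,958; 2,963 present. Satisfied.
Vote: requires three-fourths of the votes cast (2,963 − 161 abstaining = 2,802); 3/4 of 2802 = 2101.50, rounded up to 2102, so 2,102 needed; 2,360 in favor. Satisfied.

Valid — all requirements satisfied.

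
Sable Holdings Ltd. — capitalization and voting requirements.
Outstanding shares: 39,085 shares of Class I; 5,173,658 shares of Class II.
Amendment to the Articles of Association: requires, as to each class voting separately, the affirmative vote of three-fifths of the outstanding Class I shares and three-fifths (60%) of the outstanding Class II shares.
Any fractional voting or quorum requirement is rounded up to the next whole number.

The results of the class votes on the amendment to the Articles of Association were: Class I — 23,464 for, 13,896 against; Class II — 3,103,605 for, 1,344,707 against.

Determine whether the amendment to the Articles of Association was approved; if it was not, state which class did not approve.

Class I: 3/5 of 39085 = 23451; 23,451 required, 23,464 in favor — approved.
Class II: 3/5 of 5173658 = 3104194.80, rounded up to 3104195; 3,104,195 required, 3,103,605 in favor — not approved.

Not approved — the Class II shares did not give the required vote.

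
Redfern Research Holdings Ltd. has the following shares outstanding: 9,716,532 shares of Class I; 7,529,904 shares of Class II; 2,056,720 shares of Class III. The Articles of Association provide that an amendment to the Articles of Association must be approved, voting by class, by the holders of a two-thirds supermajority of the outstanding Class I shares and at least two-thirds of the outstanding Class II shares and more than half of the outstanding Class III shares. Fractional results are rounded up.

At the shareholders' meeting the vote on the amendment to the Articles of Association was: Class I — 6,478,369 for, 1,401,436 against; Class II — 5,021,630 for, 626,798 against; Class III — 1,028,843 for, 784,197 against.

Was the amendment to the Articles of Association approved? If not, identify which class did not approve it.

Approved — every class gave the required vote.

Class I: 2/3 of 9716532 = 6477688; 6,477,688 required, 6,478,369 in favor — approved.
Class II: 2/3 of 7529904 = 5019936; 5,019,936 required, 5,021,630 in favor — approved.
Class III: a majority of 2056720 is 1028361; 1,028,361 required, 1,028,843 in favor — approved.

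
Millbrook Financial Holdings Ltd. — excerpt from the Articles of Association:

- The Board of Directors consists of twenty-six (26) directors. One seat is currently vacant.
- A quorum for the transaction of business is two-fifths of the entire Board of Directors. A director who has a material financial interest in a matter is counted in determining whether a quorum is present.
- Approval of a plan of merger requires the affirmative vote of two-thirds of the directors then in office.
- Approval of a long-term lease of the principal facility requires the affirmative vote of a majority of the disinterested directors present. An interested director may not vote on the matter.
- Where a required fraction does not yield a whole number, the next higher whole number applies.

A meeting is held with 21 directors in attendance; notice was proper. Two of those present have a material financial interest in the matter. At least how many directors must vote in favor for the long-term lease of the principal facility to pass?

The long-term lease of the principal facility requires a majority of the disinterested directors present (21 − 2 = 19).
A majority of 19 is 10.

10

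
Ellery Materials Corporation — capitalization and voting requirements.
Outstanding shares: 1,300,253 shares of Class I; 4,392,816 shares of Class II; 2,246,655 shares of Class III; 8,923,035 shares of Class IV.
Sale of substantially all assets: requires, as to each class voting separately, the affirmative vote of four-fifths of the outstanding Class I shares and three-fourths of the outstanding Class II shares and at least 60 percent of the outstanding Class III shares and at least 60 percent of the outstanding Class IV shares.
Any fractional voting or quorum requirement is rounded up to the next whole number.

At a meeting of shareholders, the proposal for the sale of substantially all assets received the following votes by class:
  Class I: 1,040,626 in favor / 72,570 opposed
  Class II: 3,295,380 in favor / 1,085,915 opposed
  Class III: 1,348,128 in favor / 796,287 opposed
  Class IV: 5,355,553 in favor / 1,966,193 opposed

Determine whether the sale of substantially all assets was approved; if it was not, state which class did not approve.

Class I: 4/5 of 1300253 = 1040202.40, rounded up to 1040203; 1,040,203 required, 1,040,626 in favor — approved.
Class II: 3/4 of 4392816 = 3294612; 3,294,612 required, 3,295,380 in favor — approved.
Class III: 3/5 of 2246655 = 1347993; 1,347,993 required, 1,348,128 in favor — approved.
Class IV: 3/5 of 8923035 = 5353821; 5,353,821 required, 5,355,553 in favor — approved.

Approved — every class gave the required vote.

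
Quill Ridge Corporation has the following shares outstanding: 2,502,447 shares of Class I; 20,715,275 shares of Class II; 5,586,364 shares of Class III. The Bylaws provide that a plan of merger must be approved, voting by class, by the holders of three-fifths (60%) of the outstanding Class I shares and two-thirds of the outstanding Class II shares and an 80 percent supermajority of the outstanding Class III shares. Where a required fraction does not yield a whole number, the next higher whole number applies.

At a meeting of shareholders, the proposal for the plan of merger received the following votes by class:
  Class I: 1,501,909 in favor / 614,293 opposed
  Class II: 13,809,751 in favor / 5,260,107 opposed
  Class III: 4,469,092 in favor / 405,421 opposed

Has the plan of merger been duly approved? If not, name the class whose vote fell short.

Not approved — the Class II shares did not give the required vote.

Class I: 3/5 of 2502447 = 1501468.20, rounded up to 1501469; 1,501,469 required, 1,501,909 in favor — approved.
Class II: 2/3 of 20715275 = 13810183.33, rounded up to 13810184; 13,810,184 required, 13,809,751 in favor — not approved.
Class III: 4/5 of 5586364 = 4469091.20, rounded up to 4469092; 4,469,092 required, 4,469,092 in favor — approved.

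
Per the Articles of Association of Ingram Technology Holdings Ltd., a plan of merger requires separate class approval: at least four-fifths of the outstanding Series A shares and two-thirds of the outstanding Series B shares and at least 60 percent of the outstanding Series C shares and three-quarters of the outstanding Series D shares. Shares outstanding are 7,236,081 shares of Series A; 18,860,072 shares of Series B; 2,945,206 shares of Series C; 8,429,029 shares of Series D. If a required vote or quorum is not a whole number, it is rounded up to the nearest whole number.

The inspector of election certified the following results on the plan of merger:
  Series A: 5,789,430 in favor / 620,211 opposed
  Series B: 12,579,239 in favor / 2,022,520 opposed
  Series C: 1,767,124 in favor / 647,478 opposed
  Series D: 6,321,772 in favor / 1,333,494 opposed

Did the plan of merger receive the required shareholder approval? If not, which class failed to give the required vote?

Series A: 4/5 of 7236081 = 5788864.80, rounded up to 5788865; 5,788,865 required, 5,789,430 in favor — approved.
Series B: 2/3 of 18860072 = 12573381.33, rounded up to 12573382; 12,573,382 required, 12,579,239 in favor — approved.
Series C: 3/5 of 2945206 = 1767123.60, rounded up to 1767124; 1,767,124 required, 1,767,124 in favor — approved.
Series D: 3/4 of 8429029 = 6321771.75, rounded up to 6321772; 6,321,772 required, 6,321,772 in favor — approved.

Approved — every class gave the required vote.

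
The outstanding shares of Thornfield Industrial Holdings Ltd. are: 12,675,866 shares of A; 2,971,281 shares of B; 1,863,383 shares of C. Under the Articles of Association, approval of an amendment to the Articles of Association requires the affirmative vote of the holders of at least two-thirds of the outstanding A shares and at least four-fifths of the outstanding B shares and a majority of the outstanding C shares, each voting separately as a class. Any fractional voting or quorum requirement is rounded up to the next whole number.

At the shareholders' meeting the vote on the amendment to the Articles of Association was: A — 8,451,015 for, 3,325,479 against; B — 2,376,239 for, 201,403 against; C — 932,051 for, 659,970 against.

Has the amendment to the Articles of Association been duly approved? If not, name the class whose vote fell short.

Not approved — the B shares did not give the required vote.

A: 2/3 of 12675866 = 8450577.33, rounded up to 8450578; 8,450,578 required, 8,451,015 in favor — approved.
B: 4/5 of 2971281 = 2377024.80, rounded up to 2377025; 2,377,025 required, 2,376,239 in favor — not approved.
C: a majority of 1863383 is 931692; 931,692 required, 932,051 in favor — approved.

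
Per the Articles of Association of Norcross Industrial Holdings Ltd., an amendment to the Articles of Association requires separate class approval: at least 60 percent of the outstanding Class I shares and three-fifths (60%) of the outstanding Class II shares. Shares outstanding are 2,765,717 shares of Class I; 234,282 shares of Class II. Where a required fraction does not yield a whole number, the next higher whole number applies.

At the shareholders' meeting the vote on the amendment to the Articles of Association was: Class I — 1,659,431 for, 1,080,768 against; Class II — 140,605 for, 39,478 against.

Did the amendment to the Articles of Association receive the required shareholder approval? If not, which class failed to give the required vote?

Class I: 3/5 of 2765717 = 1659430.20, rounded up to 1659431; 1,659,431 required, 1,659,431 in favor — approved.
Class II: 3/5 of 234282 = 140569.20, rounded up to 140570; 140,570 required, 140,605 in favor — approved.

Approved — every class gave the required vote.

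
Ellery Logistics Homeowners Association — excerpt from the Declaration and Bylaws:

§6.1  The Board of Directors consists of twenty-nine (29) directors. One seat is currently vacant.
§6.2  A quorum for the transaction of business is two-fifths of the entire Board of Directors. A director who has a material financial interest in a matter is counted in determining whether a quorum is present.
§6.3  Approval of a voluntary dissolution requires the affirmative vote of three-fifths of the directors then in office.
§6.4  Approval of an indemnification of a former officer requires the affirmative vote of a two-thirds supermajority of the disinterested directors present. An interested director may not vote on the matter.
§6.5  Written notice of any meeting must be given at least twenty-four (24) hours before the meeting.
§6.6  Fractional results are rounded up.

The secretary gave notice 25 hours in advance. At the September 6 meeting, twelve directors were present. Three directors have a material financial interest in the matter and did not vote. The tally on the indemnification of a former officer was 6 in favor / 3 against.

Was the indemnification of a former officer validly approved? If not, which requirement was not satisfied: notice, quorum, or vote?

Valid — all requirements satisfied.

Notice: 25 hours given; 24 required (25 ≥ 24). Satisfied.
Quorum: 12 present (interested directors count toward quorum); quorum is 12. Satisfied.
Vote: the indemnification of a former officer requires two-thirds of the disinterested directors present (12 − 3 = 9). 2/3 of 9 = 6, so 6 affirmative votes are needed; 6 voted in favor. Satisfied.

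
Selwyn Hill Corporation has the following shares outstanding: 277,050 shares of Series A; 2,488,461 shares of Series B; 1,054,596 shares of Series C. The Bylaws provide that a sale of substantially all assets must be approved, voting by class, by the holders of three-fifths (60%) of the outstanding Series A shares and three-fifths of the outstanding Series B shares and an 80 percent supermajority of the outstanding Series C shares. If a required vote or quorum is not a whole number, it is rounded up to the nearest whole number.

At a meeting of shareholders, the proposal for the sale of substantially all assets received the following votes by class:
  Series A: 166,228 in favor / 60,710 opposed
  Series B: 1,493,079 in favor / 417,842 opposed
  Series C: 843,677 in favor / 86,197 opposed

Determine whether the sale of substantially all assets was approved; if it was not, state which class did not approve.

Series A: 3/5 of 277050 = 166230; 166,230 required, 166,228 in favor — not approved.
Series B: 3/5 of 2488461 = 1493076.60, rounded up to 1493077; 1,493,077 required, 1,493,079 in favor — approved.
Series C: 4/5 of 1054596 = 843676.80, rounded up to 843677; 843,677 required, 843,677 in favor — approved.

Not approved — the Series A shares did not give the required vote.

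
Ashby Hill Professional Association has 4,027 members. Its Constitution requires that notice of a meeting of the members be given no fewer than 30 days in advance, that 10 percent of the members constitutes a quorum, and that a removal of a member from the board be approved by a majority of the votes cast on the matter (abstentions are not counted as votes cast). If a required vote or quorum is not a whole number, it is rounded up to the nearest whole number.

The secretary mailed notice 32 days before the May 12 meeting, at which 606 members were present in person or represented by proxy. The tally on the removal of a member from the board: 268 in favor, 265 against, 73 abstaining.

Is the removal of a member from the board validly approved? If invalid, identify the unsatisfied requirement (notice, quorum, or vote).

Valid — all requirements satisfied.

Notice: 32 days given; 30 required. Satisfied.
Quorum: 10% of 4,027 = 402.70, rounded up to 403; 606 present. Satisfied.
Vote: requires a majority of the votes cast (606 − 73 abstaining = 533); a majority of 533 is 267, so 267 needed; 268 in favor. Satisfied.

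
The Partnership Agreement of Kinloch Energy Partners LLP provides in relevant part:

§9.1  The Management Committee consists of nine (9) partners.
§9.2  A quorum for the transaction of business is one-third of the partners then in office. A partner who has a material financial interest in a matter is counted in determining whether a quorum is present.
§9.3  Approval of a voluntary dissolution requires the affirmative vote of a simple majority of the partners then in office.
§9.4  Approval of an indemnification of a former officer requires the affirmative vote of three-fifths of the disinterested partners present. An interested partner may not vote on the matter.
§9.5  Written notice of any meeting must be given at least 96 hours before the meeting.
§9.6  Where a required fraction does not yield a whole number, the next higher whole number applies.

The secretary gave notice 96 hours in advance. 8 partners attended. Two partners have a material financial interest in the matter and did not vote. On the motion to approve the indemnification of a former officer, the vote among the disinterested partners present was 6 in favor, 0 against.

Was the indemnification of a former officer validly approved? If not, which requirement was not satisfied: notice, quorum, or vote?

Notice: 96 hours given; 96 required (96 ≥ 96). Satisfied.
Quorum: 8 present (interested partners count toward quorum); quorum is 3. Satisfied.
Vote: the indemnification of a former officer requires three-fifths of the disinterested partners present (8 − 2 = 6). 3/5 of 6 = 3.60, rounded up to 4, so 4 affirmative votes are needed; 6 voted in favor. Satisfied.

Valid — all requirements satisfied.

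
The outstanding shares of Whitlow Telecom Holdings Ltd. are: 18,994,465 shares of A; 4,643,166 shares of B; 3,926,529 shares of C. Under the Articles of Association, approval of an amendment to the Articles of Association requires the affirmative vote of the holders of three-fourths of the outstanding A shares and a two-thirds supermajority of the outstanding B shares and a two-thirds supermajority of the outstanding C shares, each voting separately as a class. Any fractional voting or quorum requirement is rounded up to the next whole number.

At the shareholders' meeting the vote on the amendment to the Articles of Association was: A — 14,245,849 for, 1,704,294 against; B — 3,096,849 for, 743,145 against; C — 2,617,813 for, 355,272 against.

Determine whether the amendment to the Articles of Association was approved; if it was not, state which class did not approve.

Approved — every class gave the required vote.

A: 3/4 of 18994465 = 14245848.75, rounded up to 14245849; 14,245,849 required, 14,245,849 in favor — approved.
B: 2/3 of 4643166 = 3095444; 3,095,444 required, 3,096,849 in favor — approved.
C: 2/3 of 3926529 = 2617686; 2,617,686 required, 2,617,813 in favor — approved.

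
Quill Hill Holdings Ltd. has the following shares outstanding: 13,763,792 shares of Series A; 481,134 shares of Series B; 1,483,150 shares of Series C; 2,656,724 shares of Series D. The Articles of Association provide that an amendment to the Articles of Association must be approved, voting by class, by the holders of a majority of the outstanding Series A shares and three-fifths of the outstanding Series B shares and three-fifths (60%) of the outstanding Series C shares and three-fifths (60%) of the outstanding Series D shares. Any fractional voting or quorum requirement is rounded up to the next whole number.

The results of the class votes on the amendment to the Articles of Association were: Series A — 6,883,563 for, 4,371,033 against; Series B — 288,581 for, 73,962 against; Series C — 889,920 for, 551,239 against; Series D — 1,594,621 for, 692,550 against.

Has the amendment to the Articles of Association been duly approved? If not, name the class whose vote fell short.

Series A: a majority of 13763792 is 6881897; 6,881,897 required, 6,883,563 in favor — approved.
Series B: 3/5 of 481134 = 288680.40, rounded up to 288681; 288,681 required, 288,581 in favor — not approved.
Series C: 3/5 of 1483150 = 889890; 889,890 required, 889,920 in favor — approved.
Series D: 3/5 of 2656724 = 1594034.40, rounded up to 1594035; 1,594,035 required, 1,594,621 in favor — approved.

Not approved — the Series B shares did not give the required vote.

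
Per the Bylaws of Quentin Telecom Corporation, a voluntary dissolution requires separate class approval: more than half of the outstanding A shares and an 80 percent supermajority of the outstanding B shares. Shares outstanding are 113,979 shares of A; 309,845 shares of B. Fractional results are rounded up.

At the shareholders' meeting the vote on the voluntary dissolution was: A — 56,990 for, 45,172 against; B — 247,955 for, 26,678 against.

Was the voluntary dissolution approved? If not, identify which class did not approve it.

A: a majority of 113979 is 56990; 56,990 required, 56,990 in favor — approved.
B: 4/5 of 309845 = 247876; 247,876 required, 247,955 in favor — approved.

Approved — every class gave the required vote.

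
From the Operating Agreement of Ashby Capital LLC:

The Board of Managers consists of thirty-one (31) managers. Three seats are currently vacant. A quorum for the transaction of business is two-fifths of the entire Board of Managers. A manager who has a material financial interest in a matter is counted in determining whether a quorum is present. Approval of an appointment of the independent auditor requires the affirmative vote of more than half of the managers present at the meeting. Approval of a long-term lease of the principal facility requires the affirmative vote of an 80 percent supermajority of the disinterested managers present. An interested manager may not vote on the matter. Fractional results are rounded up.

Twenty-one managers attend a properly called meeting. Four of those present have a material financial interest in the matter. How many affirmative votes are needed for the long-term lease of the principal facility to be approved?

The long-term lease of the principal facility requires four-fifths of the disinterested managers present (21 − 4 = 17).
4/5 of 17 = 13.60, rounded up to 14.

14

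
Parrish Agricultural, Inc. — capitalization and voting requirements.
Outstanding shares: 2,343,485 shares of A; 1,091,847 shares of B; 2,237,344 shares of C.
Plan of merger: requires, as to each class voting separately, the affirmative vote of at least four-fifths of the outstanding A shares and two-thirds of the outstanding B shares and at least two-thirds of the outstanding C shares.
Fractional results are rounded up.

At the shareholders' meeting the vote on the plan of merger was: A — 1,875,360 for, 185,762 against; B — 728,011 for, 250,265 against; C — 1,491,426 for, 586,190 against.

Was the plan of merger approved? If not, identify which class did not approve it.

A: 4/5 of 2343485 = 1874788; 1,874,788 required, 1,875,360 in favor — approved.
B: 2/3 of 1091847 = 727898; 727,898 required, 728,011 in favor — approved.
C: 2/3 of 2237344 = 1491562.67, rounded up to 1491563; 1,491,563 required, 1,491,426 in favor — not approved.

Not approved — the C shares did not give the required vote.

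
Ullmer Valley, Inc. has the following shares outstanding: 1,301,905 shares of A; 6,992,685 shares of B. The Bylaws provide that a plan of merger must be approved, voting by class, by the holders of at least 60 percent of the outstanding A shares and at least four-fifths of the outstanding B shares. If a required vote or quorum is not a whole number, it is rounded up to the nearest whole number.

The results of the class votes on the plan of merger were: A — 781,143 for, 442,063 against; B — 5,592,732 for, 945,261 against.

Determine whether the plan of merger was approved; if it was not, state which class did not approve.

A: 3/5 of 1301905 = 781143; 781,143 required, 781,143 in favor — approved.
B: 4/5 of 6992685 = 5594148; 5,594,148 required, 5,592,732 in favor — not approved.

Not approved — the B shares did not give the required vote.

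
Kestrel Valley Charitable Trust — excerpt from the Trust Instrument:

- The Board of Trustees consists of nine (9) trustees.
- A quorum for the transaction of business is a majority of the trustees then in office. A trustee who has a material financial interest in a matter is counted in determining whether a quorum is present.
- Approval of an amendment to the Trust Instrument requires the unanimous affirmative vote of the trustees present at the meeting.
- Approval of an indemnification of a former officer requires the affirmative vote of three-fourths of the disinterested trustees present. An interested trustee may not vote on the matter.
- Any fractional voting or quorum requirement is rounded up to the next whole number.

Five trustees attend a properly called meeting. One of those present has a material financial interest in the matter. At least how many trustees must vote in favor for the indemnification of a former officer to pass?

The indemnification of a former officer requires three-fourths of the disinterested trustees present (5 − 1 = 4).
3/4 of 4 = 3.

3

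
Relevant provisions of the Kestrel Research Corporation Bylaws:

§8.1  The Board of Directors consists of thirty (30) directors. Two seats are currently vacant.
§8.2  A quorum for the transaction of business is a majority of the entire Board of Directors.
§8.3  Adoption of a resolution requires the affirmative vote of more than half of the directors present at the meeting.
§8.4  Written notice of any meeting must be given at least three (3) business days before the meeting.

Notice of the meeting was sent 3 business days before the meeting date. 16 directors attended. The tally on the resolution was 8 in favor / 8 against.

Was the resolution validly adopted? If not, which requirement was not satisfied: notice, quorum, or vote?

Invalid — vote requirement not satisfied.

Notice: 3 business days given; 3 required (3 ≥ 3). Satisfied.
Quorum: 16 present; quorum is 16. Satisfied.
Vote: the resolution requires a majority of the directors present (16). A majority of 16 is 9, so 9 affirmative votes are needed; 8 voted in favor. Not satisfied.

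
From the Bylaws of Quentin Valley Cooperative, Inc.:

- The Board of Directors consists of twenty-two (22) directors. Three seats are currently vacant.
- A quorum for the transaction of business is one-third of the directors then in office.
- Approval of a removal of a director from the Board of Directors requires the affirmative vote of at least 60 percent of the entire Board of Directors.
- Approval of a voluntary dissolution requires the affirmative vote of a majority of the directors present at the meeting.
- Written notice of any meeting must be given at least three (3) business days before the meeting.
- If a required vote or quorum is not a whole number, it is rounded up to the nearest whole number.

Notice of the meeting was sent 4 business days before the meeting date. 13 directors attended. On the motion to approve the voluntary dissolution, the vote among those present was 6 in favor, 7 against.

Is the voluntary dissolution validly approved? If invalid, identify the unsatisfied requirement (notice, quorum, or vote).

Invalid — vote requirement not satisfied.

Notice: 4 business days given; 3 required (4 ≥ 3). Satisfied.
Quorum: 13 present; quorum is 7. Satisfied.
Vote: the voluntary dissolution requires a majority of the directors present (13). A majority of 13 is 7, so 7 affirmative votes are needed; 6 voted in favor. Not satisfied.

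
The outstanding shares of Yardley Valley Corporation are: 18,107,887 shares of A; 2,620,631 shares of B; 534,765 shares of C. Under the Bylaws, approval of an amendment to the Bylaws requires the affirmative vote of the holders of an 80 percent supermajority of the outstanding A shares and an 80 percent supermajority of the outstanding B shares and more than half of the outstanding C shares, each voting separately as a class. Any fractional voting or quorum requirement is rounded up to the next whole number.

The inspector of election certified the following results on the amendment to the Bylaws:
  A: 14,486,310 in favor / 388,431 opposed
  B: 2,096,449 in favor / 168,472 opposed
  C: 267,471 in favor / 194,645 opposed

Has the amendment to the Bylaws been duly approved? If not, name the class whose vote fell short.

Not approved — the B shares did not give the required vote.

A: 4/5 of 18107887 = 14486309.60, rounded up to 14486310; 14,486,310 required, 14,486,310 in favor — approved.
B: 4/5 of 2620631 = 2096504.80, rounded up to 2096505; 2,096,505 required, 2,096,449 in favor — not approved.
C: a majority of 534765 is 267383; 267,383 required, 267,471 in favor — approved.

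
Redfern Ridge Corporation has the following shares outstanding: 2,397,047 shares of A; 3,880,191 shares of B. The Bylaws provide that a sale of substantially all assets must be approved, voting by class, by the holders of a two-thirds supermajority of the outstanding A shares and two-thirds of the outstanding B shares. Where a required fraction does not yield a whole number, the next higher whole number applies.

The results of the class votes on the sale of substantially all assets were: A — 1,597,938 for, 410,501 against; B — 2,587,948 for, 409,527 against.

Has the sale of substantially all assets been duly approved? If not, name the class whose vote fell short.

A: 2/3 of 2397047 = 1598031.33, rounded up to 1598032; 1,598,032 required, 1,597,938 in favor — not approved.
B: 2/3 of 3880191 = 2586794; 2,586,794 required, 2,587,948 in favor — approved.

Not approved — the A shares did not give the required vote.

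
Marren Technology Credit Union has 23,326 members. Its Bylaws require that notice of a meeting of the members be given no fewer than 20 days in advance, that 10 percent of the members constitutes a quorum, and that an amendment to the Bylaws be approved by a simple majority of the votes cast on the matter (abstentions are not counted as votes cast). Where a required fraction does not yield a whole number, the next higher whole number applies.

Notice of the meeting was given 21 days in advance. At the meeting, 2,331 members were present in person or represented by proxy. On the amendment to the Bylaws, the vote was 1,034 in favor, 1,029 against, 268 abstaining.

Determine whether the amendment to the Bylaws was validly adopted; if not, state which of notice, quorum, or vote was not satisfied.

Notice: 21 days given; 20 required. Satisfied.
Quorum: 10% of 23,326 = 2,332.60, rounded up to 2,333; 2,331 present. Not satisfied.
Vote: requires a majority of the votes cast (2,331 − 268 abstaining = 2,063); a majority of 2063 is 1032, so 1,032 needed; 1,034 in favor. Satisfied.

Invalid — quorum requirement not satisfied.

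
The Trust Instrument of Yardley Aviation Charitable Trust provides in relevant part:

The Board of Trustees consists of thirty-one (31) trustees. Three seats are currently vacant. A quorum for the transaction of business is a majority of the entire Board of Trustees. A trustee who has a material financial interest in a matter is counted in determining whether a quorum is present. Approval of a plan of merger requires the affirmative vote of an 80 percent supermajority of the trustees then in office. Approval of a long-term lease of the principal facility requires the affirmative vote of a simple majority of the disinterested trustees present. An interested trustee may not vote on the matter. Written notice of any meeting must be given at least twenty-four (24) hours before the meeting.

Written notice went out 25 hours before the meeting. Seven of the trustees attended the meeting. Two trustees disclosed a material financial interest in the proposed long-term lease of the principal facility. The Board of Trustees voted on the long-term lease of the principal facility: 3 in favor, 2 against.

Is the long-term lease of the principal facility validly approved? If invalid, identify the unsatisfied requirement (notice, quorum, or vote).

Notice: 25 hours given; 24 required (25 ≥ 24). Satisfied.
Quorum: 7 present (interested trustees count toward quorum); quorum is 16. Not satisfied.
Vote: the long-term lease of the principal facility requires a majority of the disinterested trustees present (7 − 2 = 5). A majority of 5 is 3, so 3 affirmative votes are needed; 3 voted in favor. Satisfied. (Moot — without a quorum no business can be validly transacted.)

Invalid — quorum requirement not satisfied.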